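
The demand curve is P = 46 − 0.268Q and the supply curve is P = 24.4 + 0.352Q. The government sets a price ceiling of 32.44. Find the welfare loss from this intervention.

Competitive equilibrium: 46 − 0.268Q = 24.4 + 0.352Q → Q* = 34.8387, P* = 36.6632.
At the ceiling P = 32.44, quantity supplied = (32.44 − 24.4)/0.352 = 22.8409.
Willingness to pay at Q' = 22.8409: 46 − 0.268·22.8409 = 39.8786.
ΔQ = 34.8387 − 22.8409 = 11.9978; wedge = 39.8786 − 32.44 = 7.4386.
DWL = ½ × 11.9978 × 7.4386 = 44.62.

44.62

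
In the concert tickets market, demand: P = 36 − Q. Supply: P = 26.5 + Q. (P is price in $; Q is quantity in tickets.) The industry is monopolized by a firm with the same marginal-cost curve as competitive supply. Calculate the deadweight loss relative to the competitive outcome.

Competitive equilibrium: 36 − Q = 26.5 + Q → Q* = 4.75, P* = 31.25.
Marginal revenue: MR = 36 − 2Q. Set MR = MC: 36 − 2Q = 26.5 + Q → Q_m = 3.1667.
Price P_m = 36 − 1·3.1667 = 32.8333; MC(Q_m) = 26.5 + 1·3.1667 = 29.6667.
Competitive Q* = 4.75, so ΔQ = 1.5833; wedge = 32.8333 − 29.6667 = 3.1666.
The triangle = ½ × 1.5833 × 3.1666 = $2.51.

$2.51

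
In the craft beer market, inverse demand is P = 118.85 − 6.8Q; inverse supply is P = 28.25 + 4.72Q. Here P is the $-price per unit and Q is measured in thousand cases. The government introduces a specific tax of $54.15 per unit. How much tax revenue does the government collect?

Competitive equilibrium: 118.85 − 6.8Q = 28.25 + 4.72Q → Q* = 7.86458, P* = 65.37083.
With the tax, the buyer price exceeds the seller price by 54.15: (118.85 − 6.8Q) − (28.25 + 4.72Q) = 54.15 → Q' = 3.16406.
Tax revenue = 54.15 × 3.16406 = $171.33 thousand.

$171.33 thousand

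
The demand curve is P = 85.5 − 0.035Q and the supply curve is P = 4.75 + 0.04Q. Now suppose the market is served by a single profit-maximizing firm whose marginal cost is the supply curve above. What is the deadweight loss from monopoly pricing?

Competitive equilibrium: 85.5 − 0.035Q = 4.75 + 0.04Q → Q* = 1076.6667, P* = 47.8167.
Marginal revenue: MR = 85.5 − 0.07Q. Set MR = MC: 85.5 − 0.07Q = 4.75 + 0.04Q → Q_m = 734.0909.
Price P_m = 85.5 − 0.035·734.0909 = 59.8068; MC(Q_m) = 4.75 + 0.04·734.0909 = 34.1136.
Competitive Q* = 1076.6667, so ΔQ = 342.5758; wedge = 59.8068 − 34.1136 = 25.6932.
The triangle = ½ × 342.5758 × 25.6932 = 4400.93.

4400.93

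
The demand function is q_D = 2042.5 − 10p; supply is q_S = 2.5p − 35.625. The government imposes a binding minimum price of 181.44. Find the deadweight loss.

5768.40

In inverse form: demand p = 204.25 − 0.1q, supply p = 14.25 + 0.4q.
Competitive equilibrium: 204.25 − 0.1q = 14.25 + 0.4q → q* = 380, p* = 166.25.
At the floor p = 181.44, quantity demanded = (204.25 − 181.44)/0.1 = 228.1.
Sellers' marginal cost at q' = 228.1: 14.25 + 0.4·228.1 = 105.49.
Δq = 380 − 228.1 = 151.9; wedge = 181.44 − 105.49 = 75.95.
DWL = ½ × 151.9 × 75.95 = 5768.40.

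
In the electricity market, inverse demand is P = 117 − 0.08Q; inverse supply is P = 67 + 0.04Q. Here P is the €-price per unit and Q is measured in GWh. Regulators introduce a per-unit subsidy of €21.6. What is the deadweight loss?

Competitive equilibrium: 117 − 0.08Q = 67 + 0.04Q → Q* = 416.6667, P* = 83.6667.
The subsidy lowers effective supply by 21.6: P = 45.4 + 0.04Q.
New quantity: 117 − 0.08Q = 45.4 + 0.04Q → Q' = 596.6667.
Overproduction ΔQ = 596.6667 − 416.6667 = 180; wedge = subsidy = 21.6.
Deadweight loss = ½ × 180 × 21.6 = €1944.

€1944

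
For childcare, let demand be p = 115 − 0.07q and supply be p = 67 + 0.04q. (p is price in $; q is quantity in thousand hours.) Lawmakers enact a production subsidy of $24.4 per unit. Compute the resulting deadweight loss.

$2706.18 thousand

Competitive equilibrium: 115 − 0.07q = 67 + 0.04q → q* = 436.3636, p* = 84.4545.
The subsidy lowers effective supply by 24.4: p = 42.6 + 0.04q.
New quantity: 115 − 0.07q = 42.6 + 0.04q → q' = 658.1818.
Overproduction Δq = 658.1818 − 436.3636 = 221.8182; wedge = subsidy = 24.4.
Deadweight loss = ½ × 221.8182 × 24.4 = $2706.18 thousand.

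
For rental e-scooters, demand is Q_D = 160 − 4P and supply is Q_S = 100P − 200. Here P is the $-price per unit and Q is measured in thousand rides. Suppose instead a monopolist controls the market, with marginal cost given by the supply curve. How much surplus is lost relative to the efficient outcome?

In inverse form: demand P = 40 − 0.25Q, supply P = 2 + 0.01Q.
Competitive equilibrium: 40 − 0.25Q = 2 + 0.01Q → Q* = 146.1538, P* = 3.4615.
Marginal revenue: MR = 40 − 0.5Q. Set MR = MC: 40 − 0.5Q = 2 + 0.01Q → Q_m = 74.5098.
Price P_m = 40 − 0.25·74.5098 = 21.3726; MC(Q_m) = 2 + 0.01·74.5098 = 2.7451.
Competitive Q* = 146.1538, so ΔQ = 71.644; wedge = 21.3726 − 2.7451 = 18.6275.
Welfare loss = ½ × 71.644 × 18.6275 = $667.27 thousand.

$667.27 thousand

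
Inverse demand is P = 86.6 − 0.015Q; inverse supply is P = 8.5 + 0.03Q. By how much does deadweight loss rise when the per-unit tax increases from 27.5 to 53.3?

Competitive equilibrium: 86.6 − 0.015Q = 8.5 + 0.03Q → Q* = 1735.5556, P* = 60.5667.
For a per-unit tax t: ΔQ = t/0.045, so DWL = ½·t·(t/0.045) = t²/0.09.
At t = 27.5: DWL = 8402.778. At t = 53.3: DWL = 31565.444.
Increase = 31565.444 − 8402.778 = 23162.67.

23162.67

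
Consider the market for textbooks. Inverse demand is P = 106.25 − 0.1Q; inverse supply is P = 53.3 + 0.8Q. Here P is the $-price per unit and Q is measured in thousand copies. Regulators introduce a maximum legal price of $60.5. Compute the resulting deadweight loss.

Competitive equilibrium: 106.25 − 0.1Q = 53.3 + 0.8Q → Q* = 58.8333, P* = 100.3667.
At the ceiling P = 60.5, quantity supplied = (60.5 − 53.3)/0.8 = 9.
Willingness to pay at Q' = 9: 106.25 − 0.1·9 = 105.35.
ΔQ = 58.8333 − 9 = 49.8333; wedge = 105.35 − 60.5 = 44.85.
Welfare loss = ½ × 49.8333 × 44.85 = $1117.51 thousand.

$1117.51 thousand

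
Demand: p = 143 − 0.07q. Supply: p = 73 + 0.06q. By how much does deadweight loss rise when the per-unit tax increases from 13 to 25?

1753.85

Competitive equilibrium: 143 − 0.07q = 73 + 0.06q → q* = 538.4615, p* = 105.3077.
For a per-unit tax t: Δq = t/0.13, so DWL = ½·t·(t/0.13) = t²/0.26.
At t = 13: DWL = 650. At t = 25: DWL = 2403.846.
Increase = 2403.846 − 650 = 1753.85.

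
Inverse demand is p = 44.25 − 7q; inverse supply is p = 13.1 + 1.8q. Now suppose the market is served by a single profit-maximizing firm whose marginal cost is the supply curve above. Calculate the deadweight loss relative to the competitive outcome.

10.82

Competitive equilibrium: 44.25 − 7q = 13.1 + 1.8q → q* = 3.5398, p* = 19.4716.
Marginal revenue: MR = 44.25 − 14q. Set MR = MC: 44.25 − 14q = 13.1 + 1.8q → q_m = 1.9715.
Price p_m = 44.25 − 7·1.9715 = 30.4495; MC(q_m) = 13.1 + 1.8·1.9715 = 16.6487.
Competitive q* = 3.5398, so Δq = 1.5683; wedge = 30.4495 − 16.6487 = 13.8008.
Welfare loss = ½ × 1.5683 × 13.8008 = 10.82.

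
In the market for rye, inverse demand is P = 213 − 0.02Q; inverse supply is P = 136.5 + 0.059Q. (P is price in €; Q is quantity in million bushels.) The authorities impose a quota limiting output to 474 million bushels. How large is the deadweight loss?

Competitive equilibrium: 213 − 0.02Q = 136.5 + 0.059Q → Q* = 968.3544, P* = 193.6329.
At Q = 474: demand price = 213 − 0.02·474 = 203.52; supply price = 136.5 + 0.059·474 = 164.466.
ΔQ = 968.3544 − 474 = 494.3544; wedge = 203.52 − 164.466 = 39.054.
DWL = ½ × 494.3544 × 39.054 = €9653.26 million.

€9653.26 million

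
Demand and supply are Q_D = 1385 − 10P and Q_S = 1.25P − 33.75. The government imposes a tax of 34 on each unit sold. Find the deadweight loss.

In inverse form: demand P = 138.5 − 0.1Q, supply P = 27 + 0.8Q.
Competitive equilibrium: 138.5 − 0.1Q = 27 + 0.8Q → Q* = 123.8889, P* = 126.1111.
With the tax, the buyer price exceeds the seller price by 34: (138.5 − 0.1Q) − (27 + 0.8Q) = 34 → Q' = 86.1111.
ΔQ = 123.8889 − 86.1111 = 37.7778; the wedge equals the tax, 34.
The triangle = ½ × 37.7778 × 34 = 642.22.

642.22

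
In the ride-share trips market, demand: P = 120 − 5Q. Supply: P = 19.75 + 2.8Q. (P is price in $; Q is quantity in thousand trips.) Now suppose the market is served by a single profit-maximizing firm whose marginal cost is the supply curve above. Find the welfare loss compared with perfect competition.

Competitive equilibrium: 120 − 5Q = 19.75 + 2.8Q → Q* = 12.8526, P* = 55.7372.
Marginal revenue: MR = 120 − 10Q. Set MR = MC: 120 − 10Q = 19.75 + 2.8Q → Q_m = 7.832.
Price P_m = 120 − 5·7.832 = 80.84; MC(Q_m) = 19.75 + 2.8·7.832 = 41.6796.
Competitive Q* = 12.8526, so ΔQ = 5.0206; wedge = 80.84 − 41.6796 = 39.1604.
The triangle = ½ × 5.0206 × 39.1604 = $98.30 thousand.

$98.30 thousand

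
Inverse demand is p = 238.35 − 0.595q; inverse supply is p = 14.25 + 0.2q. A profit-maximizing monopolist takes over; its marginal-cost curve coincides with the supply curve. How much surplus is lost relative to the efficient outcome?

Competitive equilibrium: 238.35 − 0.595q = 14.25 + 0.2q → q* = 281.8868, p* = 70.6274.
Marginal revenue: MR = 238.35 − 1.19q. Set MR = MC: 238.35 − 1.19q = 14.25 + 0.2q → q_m = 161.223.
Price p_m = 238.35 − 0.595·161.223 = 142.4223; MC(q_m) = 14.25 + 0.2·161.223 = 46.4946.
Competitive q* = 281.8868, so Δq = 120.6638; wedge = 142.4223 − 46.4946 = 95.9277.
Welfare loss = ½ × 120.6638 × 95.9277 = 5787.50.

5787.50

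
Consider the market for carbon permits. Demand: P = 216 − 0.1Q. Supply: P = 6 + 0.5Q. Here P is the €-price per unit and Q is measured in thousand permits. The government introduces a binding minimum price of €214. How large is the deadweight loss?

€32670 thousand

Competitive equilibrium: 216 − 0.1Q = 6 + 0.5Q → Q* = 350, P* = 181.
At the floor P = 214, quantity demanded = (216 − 214)/0.1 = 20.
Sellers' marginal cost at Q' = 20: 6 + 0.5·20 = 16.
ΔQ = 350 − 20 = 330; wedge = 214 − 16 = 198.
DWL = ½ × 330 × 198 = €32670 thousand.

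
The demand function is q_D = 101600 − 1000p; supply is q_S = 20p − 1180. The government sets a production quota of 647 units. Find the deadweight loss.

In inverse form: demand p = 101.6 − 0.001q, supply p = 59 + 0.05q.
Competitive equilibrium: 101.6 − 0.001q = 59 + 0.05q → q* = 835.2941, p* = 100.7647.
At q = 647: demand price = 101.6 − 0.001·647 = 100.953; supply price = 59 + 0.05·647 = 91.35.
Δq = 835.2941 − 647 = 188.2941; wedge = 100.953 − 91.35 = 9.603.
The triangle = ½ × 188.2941 × 9.603 = 904.09.

904.09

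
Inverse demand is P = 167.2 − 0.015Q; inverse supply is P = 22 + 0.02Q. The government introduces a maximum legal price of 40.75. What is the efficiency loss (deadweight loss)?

180442.15

Competitive equilibrium: 167.2 − 0.015Q = 22 + 0.02Q → Q* = 4148.57143, P* = 104.97143.
At the ceiling P = 40.75, quantity supplied = (40.75 − 22)/0.02 = 937.5.
Willingness to pay at Q' = 937.5: 167.2 − 0.015·937.5 = 153.1375.
ΔQ = 4148.57143 − 937.5 = 3211.07143; wedge = 153.1375 − 40.75 = 112.3875.
The triangle = ½ × 3211.07143 × 112.3875 = 180442.15.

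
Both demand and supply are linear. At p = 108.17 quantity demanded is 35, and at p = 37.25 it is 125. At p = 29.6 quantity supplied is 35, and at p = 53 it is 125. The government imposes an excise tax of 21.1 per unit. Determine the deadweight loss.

212.41

Demand slope = (37.25 − 108.17)/(125 − 35) = −0.788, so p = 135.75 − 0.788q.
Supply slope = (53 − 29.6)/(125 − 35) = 0.26, so p = 20.5 + 0.26q.
Competitive equilibrium: 135.75 − 0.788q = 20.5 + 0.26q → q* = 109.9714, p* = 49.0926.
With the tax, the buyer price exceeds the seller price by 21.1: (135.75 − 0.788q) − (20.5 + 0.26q) = 21.1 → q' = 89.8378.
Δq = 109.9714 − 89.8378 = 20.1336; the wedge equals the tax, 21.1.
DWL = ½ × 20.1336 × 21.1 = 212.41.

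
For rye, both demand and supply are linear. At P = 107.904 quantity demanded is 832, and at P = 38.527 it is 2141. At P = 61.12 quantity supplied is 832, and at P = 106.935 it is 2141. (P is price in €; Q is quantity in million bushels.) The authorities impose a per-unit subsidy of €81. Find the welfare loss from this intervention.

€37278.41 million

Demand slope = (38.527 − 107.904)/(2141 − 832) = −0.053, so P = 152 − 0.053Q.
Supply slope = (106.935 − 61.12)/(2141 − 832) = 0.035, so P = 32 + 0.035Q.
Competitive equilibrium: 152 − 0.053Q = 32 + 0.035Q → Q* = 1363.6364, P* = 79.7273.
The subsidy lowers effective supply by 81: P = 0.035Q − 49.
New quantity: 152 − 0.053Q = 0.035Q − 49 → Q' = 2284.0909.
Overproduction ΔQ = 2284.0909 − 1363.6364 = 920.4545; wedge = subsidy = 81.
The triangle = ½ × 920.4545 × 81 = €37278.41 million.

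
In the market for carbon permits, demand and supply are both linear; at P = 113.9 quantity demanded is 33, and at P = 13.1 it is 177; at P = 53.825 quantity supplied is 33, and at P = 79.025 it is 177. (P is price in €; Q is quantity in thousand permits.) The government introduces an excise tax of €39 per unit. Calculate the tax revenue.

Demand slope = (13.1 − 113.9)/(177 − 33) = −0.7, so P = 137 − 0.7Q.
Supply slope = (79.025 − 53.825)/(177 − 33) = 0.175, so P = 48.05 + 0.175Q.
Competitive equilibrium: 137 − 0.7Q = 48.05 + 0.175Q → Q* = 101.6571, P* = 65.84.
With the tax, the buyer price exceeds the seller price by 39: (137 − 0.7Q) − (48.05 + 0.175Q) = 39 → Q' = 57.0857.
Tax revenue = 39 × 57.0857 = €2226.34 thousand.

€2226.34 thousand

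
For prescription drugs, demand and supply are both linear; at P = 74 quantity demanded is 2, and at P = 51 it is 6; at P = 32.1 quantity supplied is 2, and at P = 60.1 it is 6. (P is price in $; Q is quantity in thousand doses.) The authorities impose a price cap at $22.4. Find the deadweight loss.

Demand slope = (51 − 74)/(6 − 2) = −5.75, so P = 85.5 − 5.75Q.
Supply slope = (60.1 − 32.1)/(6 − 2) = 7, so P = 18.1 + 7Q.
Competitive equilibrium: 85.5 − 5.75Q = 18.1 + 7Q → Q* = 5.2863, P* = 55.1039.
At the ceiling P = 22.4, quantity supplied = (22.4 − 18.1)/7 = 0.6143.
Willingness to pay at Q' = 0.6143: 85.5 − 5.75·0.6143 = 81.9678.
ΔQ = 5.2863 − 0.6143 = 4.672; wedge = 81.9678 − 22.4 = 59.5678.
Deadweight loss = ½ × 4.672 × 59.5678 = $139.15 thousand.

$139.15 thousand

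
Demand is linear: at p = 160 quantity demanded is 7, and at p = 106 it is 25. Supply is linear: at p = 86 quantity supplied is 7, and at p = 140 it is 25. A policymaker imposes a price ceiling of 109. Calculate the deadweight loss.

Demand slope = (106 − 160)/(25 − 7) = −3, so p = 181 − 3q.
Supply slope = (140 − 86)/(25 − 7) = 3, so p = 65 + 3q.
Competitive equilibrium: 181 − 3q = 65 + 3q → q* = 19.3333, p* = 123.
At the ceiling p = 109, quantity supplied = (109 − 65)/3 = 14.6667.
Willingness to pay at q' = 14.6667: 181 − 3·14.6667 = 136.9999.
Δq = 19.3333 − 14.6667 = 4.6666; wedge = 136.9999 − 109 = 27.9999.
The triangle = ½ × 4.6666 × 27.9999 = 65.33.

65.33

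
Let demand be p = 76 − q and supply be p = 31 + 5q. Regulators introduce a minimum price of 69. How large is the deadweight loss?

Competitive equilibrium: 76 − q = 31 + 5q → q* = 7.5, p* = 68.5.
At the floor p = 69, quantity demanded = (76 − 69)/1 = 7.
Sellers' marginal cost at q' = 7: 31 + 5·7 = 66.
Δq = 7.5 − 7 = 0.5; wedge = 69 − 66 = 3.
Deadweight loss = ½ × 0.5 × 3 = 0.75.

0.75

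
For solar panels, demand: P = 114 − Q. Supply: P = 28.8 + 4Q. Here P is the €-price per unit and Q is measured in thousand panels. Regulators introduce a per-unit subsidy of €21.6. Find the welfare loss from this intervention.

€46.656 thousand

Competitive equilibrium: 114 − Q = 28.8 + 4Q → Q* = 17.04, P* = 96.96.
The subsidy lowers effective supply by 21.6: P = 7.2 + 4Q.
New quantity: 114 − Q = 7.2 + 4Q → Q' = 21.36.
Overproduction ΔQ = 21.36 − 17.04 = 4.32; wedge = subsidy = 21.6.
DWL = ½ × 4.32 × 21.6 = €46.656 thousand.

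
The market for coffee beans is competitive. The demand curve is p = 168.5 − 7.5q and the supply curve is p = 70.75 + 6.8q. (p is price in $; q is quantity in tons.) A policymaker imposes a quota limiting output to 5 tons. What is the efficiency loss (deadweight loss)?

Competitive equilibrium: 168.5 − 7.5q = 70.75 + 6.8q → q* = 6.8357, p* = 117.2325.
At q = 5: demand price = 168.5 − 7.5·5 = 131; supply price = 70.75 + 6.8·5 = 104.75.
Δq = 6.8357 − 5 = 1.8357; wedge = 131 − 104.75 = 26.25.
Deadweight loss = ½ × 1.8357 × 26.25 = $24.09.

$24.09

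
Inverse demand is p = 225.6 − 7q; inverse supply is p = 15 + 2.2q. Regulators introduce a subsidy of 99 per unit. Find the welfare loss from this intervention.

Competitive equilibrium: 225.6 − 7q = 15 + 2.2q → q* = 22.8913, p* = 65.3609.
The subsidy lowers effective supply by 99: p = 2.2q − 84.
New quantity: 225.6 − 7q = 2.2q − 84 → q' = 33.6522.
Overproduction Δq = 33.6522 − 22.8913 = 10.7609; wedge = subsidy = 99.
Deadweight loss = ½ × 10.7609 × 99 = 532.66.

532.66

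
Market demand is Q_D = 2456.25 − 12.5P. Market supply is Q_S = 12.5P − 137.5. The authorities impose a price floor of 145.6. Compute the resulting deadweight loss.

In inverse form: demand P = 196.5 − 0.08Q, supply P = 11 + 0.08Q.
Competitive equilibrium: 196.5 − 0.08Q = 11 + 0.08Q → Q* = 1159.375, P* = 103.75.
At the floor P = 145.6, quantity demanded = (196.5 − 145.6)/0.08 = 636.25.
Sellers' marginal cost at Q' = 636.25: 11 + 0.08·636.25 = 61.9.
ΔQ = 1159.375 − 636.25 = 523.125; wedge = 145.6 − 61.9 = 83.7.
The triangle = ½ × 523.125 × 83.7 = 21892.78.

21892.78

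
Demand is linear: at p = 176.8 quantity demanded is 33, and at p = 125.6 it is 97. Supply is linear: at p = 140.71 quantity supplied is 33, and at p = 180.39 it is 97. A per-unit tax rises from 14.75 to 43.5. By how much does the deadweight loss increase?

Demand slope = (125.6 − 176.8)/(97 − 33) = −0.8, so p = 203.2 − 0.8q.
Supply slope = (180.39 − 140.71)/(97 − 33) = 0.62, so p = 120.25 + 0.62q.
Competitive equilibrium: 203.2 − 0.8q = 120.25 + 0.62q → q* = 58.4155, p* = 156.4676.
For a per-unit tax t: Δq = t/1.42, so DWL = ½·t·(t/1.42) = t²/2.84.
At t = 14.75: DWL = 76.607. At t = 43.5: DWL = 666.285.
Increase = 666.285 − 76.607 = 589.68.

589.68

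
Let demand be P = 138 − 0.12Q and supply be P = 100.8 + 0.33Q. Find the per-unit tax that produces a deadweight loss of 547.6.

Competitive equilibrium: 138 − 0.12Q = 100.8 + 0.33Q → Q* = 82.6667, P* = 128.08.
A tax t gives ΔQ = t/0.45 and wedge t, so DWL = t²/0.9.
t²/0.9 = 547.6 → t² = 492.84 → t = 22.2.

22.2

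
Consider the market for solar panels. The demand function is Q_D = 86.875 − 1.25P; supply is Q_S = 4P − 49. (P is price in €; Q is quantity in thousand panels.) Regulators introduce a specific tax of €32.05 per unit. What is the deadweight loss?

€489.14 thousand

In inverse form: demand P = 69.5 − 0.8Q, supply P = 12.25 + 0.25Q.
Competitive equilibrium: 69.5 − 0.8Q = 12.25 + 0.25Q → Q* = 54.5238, P* = 25.881.
With the tax, the buyer price exceeds the seller price by 32.05: (69.5 − 0.8Q) − (12.25 + 0.25Q) = 32.05 → Q' = 24.
ΔQ = 54.5238 − 24 = 30.5238; the wedge equals the tax, 32.05.
The triangle = ½ × 30.5238 × 32.05 = €489.14 thousand.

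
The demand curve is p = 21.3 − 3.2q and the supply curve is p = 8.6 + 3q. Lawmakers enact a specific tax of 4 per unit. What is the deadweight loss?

1.29

Competitive equilibrium: 21.3 − 3.2q = 8.6 + 3q → q* = 2.0484, p* = 14.7452.
With the tax, the buyer price exceeds the seller price by 4: (21.3 − 3.2q) − (8.6 + 3q) = 4 → q' = 1.4032.
Δq = 2.0484 − 1.4032 = 0.6452; the wedge equals the tax, 4.
Deadweight loss = ½ × 0.6452 × 4 = 1.29.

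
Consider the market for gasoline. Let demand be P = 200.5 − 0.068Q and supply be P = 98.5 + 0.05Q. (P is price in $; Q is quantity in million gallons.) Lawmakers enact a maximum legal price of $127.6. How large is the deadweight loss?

$4705.46 million

Competitive equilibrium: 200.5 − 0.068Q = 98.5 + 0.05Q → Q* = 864.4068, P* = 141.7203.
At the ceiling P = 127.6, quantity supplied = (127.6 − 98.5)/0.05 = 582.
Willingness to pay at Q' = 582: 200.5 − 0.068·582 = 160.924.
ΔQ = 864.4068 − 582 = 282.4068; wedge = 160.924 − 127.6 = 33.324.
DWL = ½ × 282.4068 × 33.324 = $4705.46 million.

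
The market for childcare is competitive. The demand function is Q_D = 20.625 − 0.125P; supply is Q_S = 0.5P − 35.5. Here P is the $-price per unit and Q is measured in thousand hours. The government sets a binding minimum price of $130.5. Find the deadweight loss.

In inverse form: demand P = 165 − 8Q, supply P = 71 + 2Q.
Competitive equilibrium: 165 − 8Q = 71 + 2Q → Q* = 9.4, P* = 89.8.
At the floor P = 130.5, quantity demanded = (165 − 130.5)/8 = 4.3125.
Sellers' marginal cost at Q' = 4.3125: 71 + 2·4.3125 = 79.625.
ΔQ = 9.4 − 4.3125 = 5.0875; wedge = 130.5 − 79.625 = 50.875.
Welfare loss = ½ × 5.0875 × 50.875 = $129.41 thousand.

$129.41 thousand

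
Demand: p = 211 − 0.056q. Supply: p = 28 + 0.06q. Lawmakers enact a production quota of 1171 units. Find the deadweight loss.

Competitive equilibrium: 211 − 0.056q = 28 + 0.06q → q* = 1577.5862, p* = 122.6552.
At q = 1171: demand price = 211 − 0.056·1171 = 145.424; supply price = 28 + 0.06·1171 = 98.26.
Δq = 1577.5862 − 1171 = 406.5862; wedge = 145.424 − 98.26 = 47.164.
Welfare loss = ½ × 406.5862 × 47.164 = 9588.12.

9588.12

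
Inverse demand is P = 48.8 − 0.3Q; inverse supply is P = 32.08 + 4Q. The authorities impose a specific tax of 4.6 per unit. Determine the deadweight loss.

Competitive equilibrium: 48.8 − 0.3Q = 32.08 + 4Q → Q* = 3.8884, P* = 47.6335.
With the tax, the buyer price exceeds the seller price by 4.6: (48.8 − 0.3Q) − (32.08 + 4Q) = 4.6 → Q' = 2.8186.
ΔQ = 3.8884 − 2.8186 = 1.0698; the wedge equals the tax, 4.6.
Deadweight loss = ½ × 1.0698 × 4.6 = 2.46.

2.46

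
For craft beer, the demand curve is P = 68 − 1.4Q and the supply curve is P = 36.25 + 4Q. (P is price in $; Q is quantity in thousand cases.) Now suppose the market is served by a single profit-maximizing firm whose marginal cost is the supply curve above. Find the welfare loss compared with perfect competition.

Competitive equilibrium: 68 − 1.4Q = 36.25 + 4Q → Q* = 5.8796, P* = 59.7685.
Marginal revenue: MR = 68 − 2.8Q. Set MR = MC: 68 − 2.8Q = 36.25 + 4Q → Q_m = 4.6691.
Price P_m = 68 − 1.4·4.6691 = 61.4633; MC(Q_m) = 36.25 + 4·4.6691 = 54.9264.
Competitive Q* = 5.8796, so ΔQ = 1.2105; wedge = 61.4633 − 54.9264 = 6.5369.
Deadweight loss = ½ × 1.2105 × 6.5369 = $3.96 thousand.

$3.96 thousand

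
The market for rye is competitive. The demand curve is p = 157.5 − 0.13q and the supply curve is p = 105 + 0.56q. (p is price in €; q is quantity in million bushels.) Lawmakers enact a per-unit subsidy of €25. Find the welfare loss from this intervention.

Competitive equilibrium: 157.5 − 0.13q = 105 + 0.56q → q* = 76.087, p* = 147.6087.
The subsidy lowers effective supply by 25: p = 80 + 0.56q.
New quantity: 157.5 − 0.13q = 80 + 0.56q → q' = 112.3188.
Overproduction Δq = 112.3188 − 76.087 = 36.2318; wedge = subsidy = 25.
The triangle = ½ × 36.2318 × 25 = €452.90 million.

€452.90 million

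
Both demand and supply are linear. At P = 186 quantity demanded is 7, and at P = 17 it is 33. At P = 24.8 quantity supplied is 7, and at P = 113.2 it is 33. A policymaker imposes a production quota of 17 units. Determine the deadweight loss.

195.40

Demand slope = (17 − 186)/(33 − 7) = −6.5, so P = 231.5 − 6.5Q.
Supply slope = (113.2 − 24.8)/(33 − 7) = 3.4, so P = 1 + 3.4Q.
Competitive equilibrium: 231.5 − 6.5Q = 1 + 3.4Q → Q* = 23.2828, P* = 80.1616.
At Q = 17: demand price = 231.5 − 6.5·17 = 121; supply price = 1 + 3.4·17 = 58.8.
ΔQ = 23.2828 − 17 = 6.2828; wedge = 121 − 58.8 = 62.2.
Welfare loss = ½ × 6.2828 × 62.2 = 195.40.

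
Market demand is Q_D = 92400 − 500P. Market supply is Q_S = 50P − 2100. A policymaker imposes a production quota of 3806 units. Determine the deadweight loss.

79296.11

In inverse form: demand P = 184.8 − 0.002Q, supply P = 42 + 0.02Q.
Competitive equilibrium: 184.8 − 0.002Q = 42 + 0.02Q → Q* = 6490.9091, P* = 171.8182.
At Q = 3806: demand price = 184.8 − 0.002·3806 = 177.188; supply price = 42 + 0.02·3806 = 118.12.
ΔQ = 6490.9091 − 3806 = 2684.9091; wedge = 177.188 − 118.12 = 59.068.
The triangle = ½ × 2684.9091 × 59.068 = 79296.11.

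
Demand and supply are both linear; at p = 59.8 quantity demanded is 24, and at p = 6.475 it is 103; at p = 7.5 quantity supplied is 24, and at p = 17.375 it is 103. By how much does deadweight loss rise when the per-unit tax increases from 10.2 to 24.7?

Demand slope = (6.475 − 59.8)/(103 − 24) = −0.675, so p = 76 − 0.675q.
Supply slope = (17.375 − 7.5)/(103 − 24) = 0.125, so p = 4.5 + 0.125q.
Competitive equilibrium: 76 − 0.675q = 4.5 + 0.125q → q* = 89.375, p* = 15.6719.
For a per-unit tax t: Δq = t/0.8, so DWL = ½·t·(t/0.8) = t²/1.6.
At t = 10.2: DWL = 65.025. At t = 24.7: DWL = 381.306.
Increase = 381.306 − 65.025 = 316.28.

316.28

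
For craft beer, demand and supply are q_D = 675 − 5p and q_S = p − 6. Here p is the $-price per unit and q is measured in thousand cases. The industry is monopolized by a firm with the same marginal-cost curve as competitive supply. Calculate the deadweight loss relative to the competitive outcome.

In inverse form: demand p = 135 − 0.2q, supply p = 6 + q.
Competitive equilibrium: 135 − 0.2q = 6 + q → q* = 107.5, p* = 113.5.
Marginal revenue: MR = 135 − 0.4q. Set MR = MC: 135 − 0.4q = 6 + q → q_m = 92.14286.
Price p_m = 135 − 0.2·92.14286 = 116.57143; MC(q_m) = 6 + 1·92.14286 = 98.14286.
Competitive q* = 107.5, so Δq = 15.35714; wedge = 116.57143 − 98.14286 = 18.42857.
Deadweight loss = ½ × 15.35714 × 18.42857 = $141.51 thousand.

$141.51 thousand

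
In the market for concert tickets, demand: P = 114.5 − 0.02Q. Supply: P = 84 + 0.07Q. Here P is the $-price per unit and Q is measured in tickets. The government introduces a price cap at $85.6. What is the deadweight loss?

Competitive equilibrium: 114.5 − 0.02Q = 84 + 0.07Q → Q* = 338.88889, P* = 107.72222.
At the ceiling P = 85.6, quantity supplied = (85.6 − 84)/0.07 = 22.85714.
Willingness to pay at Q' = 22.85714: 114.5 − 0.02·22.85714 = 114.04286.
ΔQ = 338.88889 − 22.85714 = 316.03175; wedge = 114.04286 − 85.6 = 28.44286.
DWL = ½ × 316.03175 × 28.44286 = $4494.42.

$4494.42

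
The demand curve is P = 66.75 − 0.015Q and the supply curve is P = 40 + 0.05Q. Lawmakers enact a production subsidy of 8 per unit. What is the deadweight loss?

492.31

Competitive equilibrium: 66.75 − 0.015Q = 40 + 0.05Q → Q* = 411.5385, P* = 60.5769.
The subsidy lowers effective supply by 8: P = 32 + 0.05Q.
New quantity: 66.75 − 0.015Q = 32 + 0.05Q → Q' = 534.6154.
Overproduction ΔQ = 534.6154 − 411.5385 = 123.0769; wedge = subsidy = 8.
The triangle = ½ × 123.0769 × 8 = 492.31.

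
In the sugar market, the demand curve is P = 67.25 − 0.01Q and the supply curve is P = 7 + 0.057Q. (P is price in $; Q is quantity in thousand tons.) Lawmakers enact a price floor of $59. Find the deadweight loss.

Competitive equilibrium: 67.25 − 0.01Q = 7 + 0.057Q → Q* = 899.2537, P* = 58.2575.
At the floor P = 59, quantity demanded = (67.25 − 59)/0.01 = 825.
Sellers' marginal cost at Q' = 825: 7 + 0.057·825 = 54.025.
ΔQ = 899.2537 − 825 = 74.2537; wedge = 59 − 54.025 = 4.975.
DWL = ½ × 74.2537 × 4.975 = $184.71 thousand.

$184.71 thousand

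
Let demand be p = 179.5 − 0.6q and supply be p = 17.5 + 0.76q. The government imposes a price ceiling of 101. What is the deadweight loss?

Competitive equilibrium: 179.5 − 0.6q = 17.5 + 0.76q → q* = 119.1176, p* = 108.0294.
At the ceiling p = 101, quantity supplied = (101 − 17.5)/0.76 = 109.8684.
Willingness to pay at q' = 109.8684: 179.5 − 0.6·109.8684 = 113.579.
Δq = 119.1176 − 109.8684 = 9.2492; wedge = 113.579 − 101 = 12.579.
Welfare loss = ½ × 9.2492 × 12.579 = 58.17.

58.17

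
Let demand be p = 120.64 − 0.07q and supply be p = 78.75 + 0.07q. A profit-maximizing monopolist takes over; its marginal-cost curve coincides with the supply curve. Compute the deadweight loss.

696.34

Competitive equilibrium: 120.64 − 0.07q = 78.75 + 0.07q → q* = 299.2143, p* = 99.695.
Marginal revenue: MR = 120.64 − 0.14q. Set MR = MC: 120.64 − 0.14q = 78.75 + 0.07q → q_m = 199.4762.
Price p_m = 120.64 − 0.07·199.4762 = 106.6767; MC(q_m) = 78.75 + 0.07·199.4762 = 92.7133.
Competitive q* = 299.2143, so Δq = 99.7381; wedge = 106.6767 − 92.7133 = 13.9634.
The triangle = ½ × 99.7381 × 13.9634 = 696.34.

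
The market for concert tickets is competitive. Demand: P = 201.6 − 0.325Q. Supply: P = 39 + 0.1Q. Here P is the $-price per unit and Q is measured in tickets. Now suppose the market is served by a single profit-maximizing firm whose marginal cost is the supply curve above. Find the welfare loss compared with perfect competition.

$5840.72

Competitive equilibrium: 201.6 − 0.325Q = 39 + 0.1Q → Q* = 382.5882, P* = 77.2588.
Marginal revenue: MR = 201.6 − 0.65Q. Set MR = MC: 201.6 − 0.65Q = 39 + 0.1Q → Q_m = 216.8.
Price P_m = 201.6 − 0.325·216.8 = 131.14; MC(Q_m) = 39 + 0.1·216.8 = 60.68.
Competitive Q* = 382.5882, so ΔQ = 165.7882; wedge = 131.14 − 60.68 = 70.46.
Welfare loss = ½ × 165.7882 × 70.46 = $5840.72.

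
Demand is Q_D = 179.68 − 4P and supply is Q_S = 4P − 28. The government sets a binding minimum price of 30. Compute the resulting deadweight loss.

65.29

In inverse form: demand P = 44.92 − 0.25Q, supply P = 7 + 0.25Q.
Competitive equilibrium: 44.92 − 0.25Q = 7 + 0.25Q → Q* = 75.84, P* = 25.96.
At the floor P = 30, quantity demanded = (44.92 − 30)/0.25 = 59.68.
Sellers' marginal cost at Q' = 59.68: 7 + 0.25·59.68 = 21.92.
ΔQ = 75.84 − 59.68 = 16.16; wedge = 30 − 21.92 = 8.08.
The triangle = ½ × 16.16 × 8.08 = 65.29.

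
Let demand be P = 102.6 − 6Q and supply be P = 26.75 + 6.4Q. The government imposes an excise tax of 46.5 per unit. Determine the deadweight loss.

87.19

Competitive equilibrium: 102.6 − 6Q = 26.75 + 6.4Q → Q* = 6.1169, P* = 65.8984.
With the tax, the buyer price exceeds the seller price by 46.5: (102.6 − 6Q) − (26.75 + 6.4Q) = 46.5 → Q' = 2.3669.
ΔQ = 6.1169 − 2.3669 = 3.75; the wedge equals the tax, 46.5.
The triangle = ½ × 3.75 × 46.5 = 87.19.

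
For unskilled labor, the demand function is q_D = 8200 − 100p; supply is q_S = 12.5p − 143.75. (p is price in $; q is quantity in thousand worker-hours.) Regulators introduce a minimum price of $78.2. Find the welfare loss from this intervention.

In inverse form: demand p = 82 − 0.01q, supply p = 11.5 + 0.08q.
Competitive equilibrium: 82 − 0.01q = 11.5 + 0.08q → q* = 783.3333, p* = 74.1667.
At the floor p = 78.2, quantity demanded = (82 − 78.2)/0.01 = 380.
Sellers' marginal cost at q' = 380: 11.5 + 0.08·380 = 41.9.
Δq = 783.3333 − 380 = 403.3333; wedge = 78.2 − 41.9 = 36.3.
Welfare loss = ½ × 403.3333 × 36.3 = $7320.50 thousand.

$7320.50 thousand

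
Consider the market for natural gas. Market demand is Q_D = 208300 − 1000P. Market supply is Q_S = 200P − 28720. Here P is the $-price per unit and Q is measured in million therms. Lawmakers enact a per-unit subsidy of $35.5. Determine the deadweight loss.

In inverse form: demand P = 208.3 − 0.001Q, supply P = 143.6 + 0.005Q.
Competitive equilibrium: 208.3 − 0.001Q = 143.6 + 0.005Q → Q* = 10783.3333, P* = 197.5167.
The subsidy lowers effective supply by 35.5: P = 108.1 + 0.005Q.
New quantity: 208.3 − 0.001Q = 108.1 + 0.005Q → Q' = 16700.
Overproduction ΔQ = 16700 − 10783.3333 = 5916.6667; wedge = subsidy = 35.5.
The triangle = ½ × 5916.6667 × 35.5 = $105020.83 million.

$105020.83 million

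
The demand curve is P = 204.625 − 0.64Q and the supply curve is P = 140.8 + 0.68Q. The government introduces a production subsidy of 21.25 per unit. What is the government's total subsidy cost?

1369.58

Competitive equilibrium: 204.625 − 0.64Q = 140.8 + 0.68Q → Q* = 48.3523, P* = 173.6795.
The subsidy lowers effective supply by 21.25: P = 119.55 + 0.68Q.
New quantity: 204.625 − 0.64Q = 119.55 + 0.68Q → Q' = 64.4508.
Total subsidy cost = 21.25 × 64.4508 = 1369.58.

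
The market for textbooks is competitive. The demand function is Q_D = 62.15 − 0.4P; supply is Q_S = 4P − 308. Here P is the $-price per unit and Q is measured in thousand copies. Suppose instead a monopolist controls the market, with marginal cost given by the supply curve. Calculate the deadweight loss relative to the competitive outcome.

$253.25 thousand

In inverse form: demand P = 155.375 − 2.5Q, supply P = 77 + 0.25Q.
Competitive equilibrium: 155.375 − 2.5Q = 77 + 0.25Q → Q* = 28.5, P* = 84.125.
Marginal revenue: MR = 155.375 − 5Q. Set MR = MC: 155.375 − 5Q = 77 + 0.25Q → Q_m = 14.9286.
Price P_m = 155.375 − 2.5·14.9286 = 118.0535; MC(Q_m) = 77 + 0.25·14.9286 = 80.7322.
Competitive Q* = 28.5, so ΔQ = 13.5714; wedge = 118.0535 − 80.7322 = 37.3213.
DWL = ½ × 13.5714 × 37.3213 = $253.25 thousand.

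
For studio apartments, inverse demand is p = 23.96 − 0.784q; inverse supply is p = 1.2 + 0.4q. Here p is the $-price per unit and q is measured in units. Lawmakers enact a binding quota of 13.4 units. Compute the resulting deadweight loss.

Competitive equilibrium: 23.96 − 0.784q = 1.2 + 0.4q → q* = 19.223, p* = 8.8892.
At q = 13.4: demand price = 23.96 − 0.784·13.4 = 13.4544; supply price = 1.2 + 0.4·13.4 = 6.56.
Δq = 19.223 − 13.4 = 5.823; wedge = 13.4544 − 6.56 = 6.8944.
The triangle = ½ × 5.823 × 6.8944 = $20.07.

$20.07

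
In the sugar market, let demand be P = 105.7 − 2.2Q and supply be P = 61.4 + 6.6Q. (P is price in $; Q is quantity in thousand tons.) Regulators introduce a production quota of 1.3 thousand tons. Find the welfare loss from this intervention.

$61.35 thousand

Competitive equilibrium: 105.7 − 2.2Q = 61.4 + 6.6Q → Q* = 5.0341, P* = 94.625.
At Q = 1.3: demand price = 105.7 − 2.2·1.3 = 102.84; supply price = 61.4 + 6.6·1.3 = 69.98.
ΔQ = 5.0341 − 1.3 = 3.7341; wedge = 102.84 − 69.98 = 32.86.
DWL = ½ × 3.7341 × 32.86 = $61.35 thousand.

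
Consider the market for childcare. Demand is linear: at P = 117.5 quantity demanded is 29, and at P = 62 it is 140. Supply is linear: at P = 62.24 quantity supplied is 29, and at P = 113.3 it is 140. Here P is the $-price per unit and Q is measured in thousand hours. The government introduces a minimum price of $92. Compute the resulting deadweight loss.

Demand slope = (62 − 117.5)/(140 − 29) = −0.5, so P = 132 − 0.5Q.
Supply slope = (113.3 − 62.24)/(140 − 29) = 0.46, so P = 48.9 + 0.46Q.
Competitive equilibrium: 132 − 0.5Q = 48.9 + 0.46Q → Q* = 86.5625, P* = 88.7188.
At the floor P = 92, quantity demanded = (132 − 92)/0.5 = 80.
Sellers' marginal cost at Q' = 80: 48.9 + 0.46·80 = 85.7.
ΔQ = 86.5625 − 80 = 6.5625; wedge = 92 − 85.7 = 6.3.
Deadweight loss = ½ × 6.5625 × 6.3 = $20.67 thousand.

$20.67 thousand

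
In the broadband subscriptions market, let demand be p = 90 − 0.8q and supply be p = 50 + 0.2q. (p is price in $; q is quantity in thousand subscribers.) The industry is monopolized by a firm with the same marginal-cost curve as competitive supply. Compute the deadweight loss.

$158.02 thousand

Competitive equilibrium: 90 − 0.8q = 50 + 0.2q → q* = 40, p* = 58.
Marginal revenue: MR = 90 − 1.6q. Set MR = MC: 90 − 1.6q = 50 + 0.2q → q_m = 22.22222.
Price p_m = 90 − 0.8·22.22222 = 72.22222; MC(q_m) = 50 + 0.2·22.22222 = 54.44444.
Competitive q* = 40, so Δq = 17.77778; wedge = 72.22222 − 54.44444 = 17.77778.
Welfare loss = ½ × 17.77778 × 17.77778 = $158.02 thousand.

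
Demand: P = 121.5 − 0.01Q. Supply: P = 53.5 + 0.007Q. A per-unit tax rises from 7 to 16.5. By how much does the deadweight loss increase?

6566.18

Competitive equilibrium: 121.5 − 0.01Q = 53.5 + 0.007Q → Q* = 4000, P* = 81.5.
For a per-unit tax t: ΔQ = t/0.017, so DWL = ½·t·(t/0.017) = t²/0.034.
At t = 7: DWL = 1441.176. At t = 16.5: DWL = 8007.353.
Increase = 8007.353 − 1441.176 = 6566.18.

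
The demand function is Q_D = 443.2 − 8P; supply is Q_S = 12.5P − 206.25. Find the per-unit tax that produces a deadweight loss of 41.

4.1

In inverse form: demand P = 55.4 − 0.125Q, supply P = 16.5 + 0.08Q.
Competitive equilibrium: 55.4 − 0.125Q = 16.5 + 0.08Q → Q* = 189.7561, P* = 31.6805.
A tax t gives ΔQ = t/0.205 and wedge t, so DWL = t²/0.41.
t²/0.41 = 41 → t² = 16.81 → t = 4.1.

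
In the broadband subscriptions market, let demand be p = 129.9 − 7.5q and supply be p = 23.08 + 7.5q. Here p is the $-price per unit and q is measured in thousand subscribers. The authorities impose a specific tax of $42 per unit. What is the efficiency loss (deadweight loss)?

$58.80 thousand

Competitive equilibrium: 129.9 − 7.5q = 23.08 + 7.5q → q* = 7.1213, p* = 76.49.
With the tax, the buyer price exceeds the seller price by 42: (129.9 − 7.5q) − (23.08 + 7.5q) = 42 → q' = 4.3213.
Δq = 7.1213 − 4.3213 = 2.8; the wedge equals the tax, 42.
DWL = ½ × 2.8 × 42 = $58.80 thousand.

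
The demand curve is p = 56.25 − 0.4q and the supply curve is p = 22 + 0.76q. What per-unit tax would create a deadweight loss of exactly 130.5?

Competitive equilibrium: 56.25 − 0.4q = 22 + 0.76q → q* = 29.5259, p* = 44.4397.
A tax t gives Δq = t/1.16 and wedge t, so DWL = t²/2.32.
t²/2.32 = 130.5 → t² = 302.76 → t = 17.4.

17.4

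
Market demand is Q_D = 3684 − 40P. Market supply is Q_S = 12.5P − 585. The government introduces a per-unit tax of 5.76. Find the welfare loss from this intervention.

In inverse form: demand P = 92.1 − 0.025Q, supply P = 46.8 + 0.08Q.
Competitive equilibrium: 92.1 − 0.025Q = 46.8 + 0.08Q → Q* = 431.4286, P* = 81.3143.
With the tax, the buyer price exceeds the seller price by 5.76: (92.1 − 0.025Q) − (46.8 + 0.08Q) = 5.76 → Q' = 376.5714.
ΔQ = 431.4286 − 376.5714 = 54.8572; the wedge equals the tax, 5.76.
DWL = ½ × 54.8572 × 5.76 = 157.99.

157.99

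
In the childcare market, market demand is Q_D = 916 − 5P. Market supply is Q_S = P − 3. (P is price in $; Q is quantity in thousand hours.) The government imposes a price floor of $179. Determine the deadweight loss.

$10010.42 thousand

In inverse form: demand P = 183.2 − 0.2Q, supply P = 3 + Q.
Competitive equilibrium: 183.2 − 0.2Q = 3 + Q → Q* = 150.1667, P* = 153.1667.
At the floor P = 179, quantity demanded = (183.2 − 179)/0.2 = 21.
Sellers' marginal cost at Q' = 21: 3 + 1·21 = 24.
ΔQ = 150.1667 − 21 = 129.1667; wedge = 179 − 24 = 155.
The triangle = ½ × 129.1667 × 155 = $10010.42 thousand.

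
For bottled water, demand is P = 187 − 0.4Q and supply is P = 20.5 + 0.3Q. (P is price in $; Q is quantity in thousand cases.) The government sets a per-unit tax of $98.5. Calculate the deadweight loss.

Competitive equilibrium: 187 − 0.4Q = 20.5 + 0.3Q → Q* = 237.85714, P* = 91.85714.
With the tax, the buyer price exceeds the seller price by 98.5: (187 − 0.4Q) − (20.5 + 0.3Q) = 98.5 → Q' = 97.14286.
ΔQ = 237.85714 − 97.14286 = 140.71428; the wedge equals the tax, 98.5.
The triangle = ½ × 140.71428 × 98.5 = $6930.18 thousand.

$6930.18 thousand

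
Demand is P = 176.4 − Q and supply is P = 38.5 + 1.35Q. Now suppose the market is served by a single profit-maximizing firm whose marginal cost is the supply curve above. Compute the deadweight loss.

360.53

Competitive equilibrium: 176.4 − Q = 38.5 + 1.35Q → Q* = 58.6809, P* = 117.7191.
Marginal revenue: MR = 176.4 − 2Q. Set MR = MC: 176.4 − 2Q = 38.5 + 1.35Q → Q_m = 41.1642.
Price P_m = 176.4 − 1·41.1642 = 135.2358; MC(Q_m) = 38.5 + 1.35·41.1642 = 94.0717.
Competitive Q* = 58.6809, so ΔQ = 17.5167; wedge = 135.2358 − 94.0717 = 41.1641.
Deadweight loss = ½ × 17.5167 × 41.1641 = 360.53.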